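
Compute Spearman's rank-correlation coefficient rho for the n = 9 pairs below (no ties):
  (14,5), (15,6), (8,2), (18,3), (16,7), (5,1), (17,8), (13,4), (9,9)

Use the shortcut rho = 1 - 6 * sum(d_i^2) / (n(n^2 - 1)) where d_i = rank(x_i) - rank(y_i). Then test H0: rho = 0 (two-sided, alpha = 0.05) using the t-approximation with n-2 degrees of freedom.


Step 1: Rank x and y separately (midranks; no ties here).
rank(x): 14->5, 15->6, 8->2, 18->9, 16->7, 5->1, 17->8, 13->4, 9->3
rank(y): 5->5, 6->6, 2->2, 3->3, 7->7, 1->1, 8->8, 4->4, 9->9
Step 2: d_i = R_x(i) - R_y(i); compute d_i^2.
  (5-5)^2=0, (6-6)^2=0, (2-2)^2=0, (9-3)^2=36, (7-7)^2=0, (1-1)^2=0, (8-8)^2=0, (4-4)^2=0, (3-9)^2=36
sum(d^2) = 72.
Step 3: rho = 1 - 6*72 / (9*(9^2 - 1)) = 1 - 432/720 = 0.400000.
Step 4: Under H0, t = rho * sqrt((n-2)/(1-rho^2)) = 1.1547 ~ t(7).
Step 5: Two-sided p-value from the t-distribution with 7 df = 0.286105.
Step 6: alpha = 0.05. fail to reject H0.

rho = 0.4000, p = 0.286105, fail to reject H0 at alpha = 0.05.


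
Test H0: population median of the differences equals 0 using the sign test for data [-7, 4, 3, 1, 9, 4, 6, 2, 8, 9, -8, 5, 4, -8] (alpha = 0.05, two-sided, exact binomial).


Step 1: Discard zero differences. Original n = 14; n_eff = number of nonzero differences = 14.
Nonzero differences (with sign): -7, +4, +3, +1, +9, +4, +6, +2, +8, +9, -8, +5, +4, -8
Step 2: Count signs: positive = 11, negative = 3.
Step 3: Under H0: P(positive) = 0.5, so the number of positives S ~ Bin(14, 0.5).
Step 4: Two-sided exact p-value = sum of Bin(14,0.5) probabilities at or below the observed probability = 0.057373.
Step 5: alpha = 0.05. fail to reject H0.

n_eff = 14, pos = 11, neg = 3, p = 0.057373, fail to reject H0.


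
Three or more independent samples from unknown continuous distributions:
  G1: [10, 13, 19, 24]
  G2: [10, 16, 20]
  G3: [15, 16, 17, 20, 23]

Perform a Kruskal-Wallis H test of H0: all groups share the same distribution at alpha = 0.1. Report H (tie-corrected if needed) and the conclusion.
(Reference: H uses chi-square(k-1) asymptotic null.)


Step 1: Combine all N = 12 observations and assign midranks.
sorted (value, group, rank): (10,G1,1.5), (10,G2,1.5), (13,G1,3), (15,G3,4), (16,G2,5.5), (16,G3,5.5), (17,G3,7), (19,G1,8), (20,G2,9.5), (20,G3,9.5), (23,G3,11), (24,G1,12)
Step 2: Sum ranks within each group.
R_1 = 24.5 (n_1 = 4)
R_2 = 16.5 (n_2 = 3)
R_3 = 37 (n_3 = 5)
Step 3: H = 12/(N(N+1)) * sum(R_i^2/n_i) - 3(N+1)
     = 12/(12*13) * (24.5^2/4 + 16.5^2/3 + 37^2/5) - 3*13
     = 0.076923 * 514.612 - 39
     = 0.585577.
Step 4: Ties present; correction factor C = 1 - 18/(12^3 - 12) = 0.989510. Corrected H = 0.585577 / 0.989510 = 0.591784.
Step 5: Under H0, H ~ chi^2(2); p-value = 0.743868.
Step 6: alpha = 0.1. fail to reject H0.

H = 0.5918, df = 2, p = 0.743868, fail to reject H0.


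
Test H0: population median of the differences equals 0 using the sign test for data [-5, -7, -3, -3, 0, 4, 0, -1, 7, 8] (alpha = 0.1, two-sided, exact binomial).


Step 1: Discard zero differences. Original n = 10; n_eff = number of nonzero differences = 8.
Nonzero differences (with sign): -5, -7, -3, -3, +4, -1, +7, +8
Step 2: Count signs: positive = 3, negative = 5.
Step 3: Under H0: P(positive) = 0.5, so the number of positives S ~ Bin(8, 0.5).
Step 4: Two-sided exact p-value = sum of Bin(8,0.5) probabilities at or below the observed probability = 0.726562.
Step 5: alpha = 0.1. fail to reject H0.

n_eff = 8, pos = 3, neg = 5, p = 0.726562, fail to reject H0.


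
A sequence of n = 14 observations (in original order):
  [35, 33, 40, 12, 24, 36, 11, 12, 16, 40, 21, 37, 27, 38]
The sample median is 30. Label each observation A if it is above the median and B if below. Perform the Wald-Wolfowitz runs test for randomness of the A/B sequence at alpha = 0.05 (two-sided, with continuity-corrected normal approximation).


Step 1: Compute median = 30; label A = above, B = below.
Labels in order: AAABBABBBABABA  (n_A = 7, n_B = 7)
Step 2: Count runs R = 9.
Step 3: Under H0 (random ordering), E[R] = 2*n_A*n_B/(n_A+n_B) + 1 = 2*7*7/14 + 1 = 8.0000.
        Var[R] = 2*n_A*n_B*(2*n_A*n_B - n_A - n_B) / ((n_A+n_B)^2 * (n_A+n_B-1)) = 8232/2548 = 3.2308.
        SD[R] = 1.7974.
Step 4: Continuity-corrected z = (R - 0.5 - E[R]) / SD[R] = (9 - 0.5 - 8.0000) / 1.7974 = 0.2782.
Step 5: Two-sided p-value via normal approximation = 2*(1 - Phi(|z|)) = 0.780879.
Step 6: alpha = 0.05. fail to reject H0.

R = 9, z = 0.2782, p = 0.780879, fail to reject H0.


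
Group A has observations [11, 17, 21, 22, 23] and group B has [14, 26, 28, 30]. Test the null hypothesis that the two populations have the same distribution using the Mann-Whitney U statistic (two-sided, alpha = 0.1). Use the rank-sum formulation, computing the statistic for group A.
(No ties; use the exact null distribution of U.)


Step 1: Combine and sort all 9 observations; assign midranks.
sorted (value, group): (11,X), (14,Y), (17,X), (21,X), (22,X), (23,X), (26,Y), (28,Y), (30,Y)
ranks: 11->1, 14->2, 17->3, 21->4, 22->5, 23->6, 26->7, 28->8, 30->9
Step 2: Rank sum for X: R1 = 1 + 3 + 4 + 5 + 6 = 19.
Step 3: U_X = R1 - n1(n1+1)/2 = 19 - 5*6/2 = 19 - 15 = 4.
       U_Y = n1*n2 - U_X = 20 - 4 = 16.
Step 4: No ties, so the exact null distribution of U (based on enumerating the C(9,5) = 126 equally likely rank assignments) gives the two-sided p-value.
Step 5: p-value = 0.190476; compare to alpha = 0.1. fail to reject H0.

U_X = 4, p = 0.190476, fail to reject H0 at alpha = 0.1.


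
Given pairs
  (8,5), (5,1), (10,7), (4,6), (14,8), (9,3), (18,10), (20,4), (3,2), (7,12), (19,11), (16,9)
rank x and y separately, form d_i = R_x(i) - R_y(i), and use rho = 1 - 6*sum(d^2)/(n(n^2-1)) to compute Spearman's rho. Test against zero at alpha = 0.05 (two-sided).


Step 1: Rank x and y separately (midranks; no ties here).
rank(x): 8->5, 5->3, 10->7, 4->2, 14->8, 9->6, 18->10, 20->12, 3->1, 7->4, 19->11, 16->9
rank(y): 5->5, 1->1, 7->7, 6->6, 8->8, 3->3, 10->10, 4->4, 2->2, 12->12, 11->11, 9->9
Step 2: d_i = R_x(i) - R_y(i); compute d_i^2.
  (5-5)^2=0, (3-1)^2=4, (7-7)^2=0, (2-6)^2=16, (8-8)^2=0, (6-3)^2=9, (10-10)^2=0, (12-4)^2=64, (1-2)^2=1, (4-12)^2=64, (11-11)^2=0, (9-9)^2=0
sum(d^2) = 158.
Step 3: rho = 1 - 6*158 / (12*(12^2 - 1)) = 1 - 948/1716 = 0.447552.
Step 4: Under H0, t = rho * sqrt((n-2)/(1-rho^2)) = 1.5826 ~ t(10).
Step 5: Two-sided p-value from the t-distribution with 10 df = 0.144586.
Step 6: alpha = 0.05. fail to reject H0.

rho = 0.4476, p = 0.144586, fail to reject H0 at alpha = 0.05.


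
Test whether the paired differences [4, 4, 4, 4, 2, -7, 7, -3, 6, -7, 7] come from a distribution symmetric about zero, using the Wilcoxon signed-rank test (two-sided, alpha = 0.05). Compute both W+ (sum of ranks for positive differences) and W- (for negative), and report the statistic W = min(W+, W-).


Step 1: Drop any zero differences (none here) and take |d_i|.
|d| = [4, 4, 4, 4, 2, 7, 7, 3, 6, 7, 7]
Step 2: Midrank |d_i| (ties get averaged ranks).
ranks: |4|->4.5, |4|->4.5, |4|->4.5, |4|->4.5, |2|->1, |7|->9.5, |7|->9.5, |3|->2, |6|->7, |7|->9.5, |7|->9.5
Step 3: Attach original signs; sum ranks with positive sign and with negative sign.
W+ = 4.5 + 4.5 + 4.5 + 4.5 + 1 + 9.5 + 7 + 9.5 = 45
W- = 9.5 + 2 + 9.5 = 21
(Check: W+ + W- = 66 should equal n(n+1)/2 = 66.)
Step 4: Test statistic W = min(W+, W-) = 21.
Step 5: Ties in |d|, so use the tie-corrected normal approximation.
        E[W] = n(n+1)/4 = 11*12/4 = 33.
        Tie groups: |d|=4 (t=4), |d|=7 (t=4); sum(t^3 - t) = 120.
        Var[W] = n(n+1)(2n+1)/24 - sum(t^3-t)/48 = 3036/24 - 120/48 = 124.
        z = (W - E[W]) / sqrt(Var[W]) = (21 - 33) / 11.1355 = -1.0776.
        Two-sided p = 2*Phi(z) = 0.281198.
Step 6: alpha = 0.05. fail to reject H0.

W+ = 45, W- = 21, W = min = 21, p = 0.281198, fail to reject H0.


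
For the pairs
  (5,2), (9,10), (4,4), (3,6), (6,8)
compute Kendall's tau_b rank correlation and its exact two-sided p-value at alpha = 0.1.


Step 1: Enumerate the 10 unordered pairs (i,j) with i<j and classify each by sign(x_j-x_i) * sign(y_j-y_i).
  (1,2):dx=+4,dy=+8->C; (1,3):dx=-1,dy=+2->D; (1,4):dx=-2,dy=+4->D; (1,5):dx=+1,dy=+6->C
  (2,3):dx=-5,dy=-6->C; (2,4):dx=-6,dy=-4->C; (2,5):dx=-3,dy=-2->C; (3,4):dx=-1,dy=+2->D
  (3,5):dx=+2,dy=+4->C; (4,5):dx=+3,dy=+2->C
Step 2: C = 7, D = 3, total pairs = 10.
Step 3: tau = (C - D)/(n(n-1)/2) = (7 - 3)/10 = 0.400000.
Step 4: Exact two-sided p-value (enumerate n! = 120 permutations of y under H0): p = 0.483333.
Step 5: alpha = 0.1. fail to reject H0.

tau_b = 0.4000 (C=7, D=3), p = 0.483333, fail to reject H0.


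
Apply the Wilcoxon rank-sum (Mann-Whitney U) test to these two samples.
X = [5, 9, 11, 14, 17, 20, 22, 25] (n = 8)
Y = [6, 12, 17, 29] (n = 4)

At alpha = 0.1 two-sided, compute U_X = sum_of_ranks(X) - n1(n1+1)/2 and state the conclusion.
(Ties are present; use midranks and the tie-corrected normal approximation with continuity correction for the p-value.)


Step 1: Combine and sort all 12 observations; assign midranks.
sorted (value, group): (5,X), (6,Y), (9,X), (11,X), (12,Y), (14,X), (17,X), (17,Y), (20,X), (22,X), (25,X), (29,Y)
ranks: 5->1, 6->2, 9->3, 11->4, 12->5, 14->6, 17->7.5, 17->7.5, 20->9, 22->10, 25->11, 29->12
Step 2: Rank sum for X: R1 = 1 + 3 + 4 + 6 + 7.5 + 9 + 10 + 11 = 51.5.
Step 3: U_X = R1 - n1(n1+1)/2 = 51.5 - 8*9/2 = 51.5 - 36 = 15.5.
       U_Y = n1*n2 - U_X = 32 - 15.5 = 16.5.
Step 4: Ties are present, so use the tie-corrected normal approximation (with continuity correction) for the p-value.
Step 5: p-value = 1.000000; compare to alpha = 0.1. fail to reject H0.

U_X = 15.5, p = 1.000000, fail to reject H0 at alpha = 0.1.


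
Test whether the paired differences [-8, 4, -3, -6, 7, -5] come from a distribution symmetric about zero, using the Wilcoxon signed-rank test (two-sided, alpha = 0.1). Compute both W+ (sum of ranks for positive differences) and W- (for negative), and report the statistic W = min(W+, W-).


Step 1: Drop any zero differences (none here) and take |d_i|.
|d| = [8, 4, 3, 6, 7, 5]
Step 2: Midrank |d_i| (ties get averaged ranks).
ranks: |8|->6, |4|->2, |3|->1, |6|->4, |7|->5, |5|->3
Step 3: Attach original signs; sum ranks with positive sign and with negative sign.
W+ = 2 + 5 = 7
W- = 6 + 1 + 4 + 3 = 14
(Check: W+ + W- = 21 should equal n(n+1)/2 = 21.)
Step 4: Test statistic W = min(W+, W-) = 7.
Step 5: No ties, so the exact null distribution over the 2^6 = 64 sign assignments gives the two-sided p-value = 0.562500.
Step 6: alpha = 0.1. fail to reject H0.

W+ = 7, W- = 14, W = min = 7, p = 0.562500, fail to reject H0.


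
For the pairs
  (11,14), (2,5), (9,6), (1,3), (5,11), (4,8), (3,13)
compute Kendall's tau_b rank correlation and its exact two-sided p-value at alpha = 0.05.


Step 1: Enumerate the 21 unordered pairs (i,j) with i<j and classify each by sign(x_j-x_i) * sign(y_j-y_i).
  (1,2):dx=-9,dy=-9->C; (1,3):dx=-2,dy=-8->C; (1,4):dx=-10,dy=-11->C; (1,5):dx=-6,dy=-3->C
  (1,6):dx=-7,dy=-6->C; (1,7):dx=-8,dy=-1->C; (2,3):dx=+7,dy=+1->C; (2,4):dx=-1,dy=-2->C
  (2,5):dx=+3,dy=+6->C; (2,6):dx=+2,dy=+3->C; (2,7):dx=+1,dy=+8->C; (3,4):dx=-8,dy=-3->C
  (3,5):dx=-4,dy=+5->D; (3,6):dx=-5,dy=+2->D; (3,7):dx=-6,dy=+7->D; (4,5):dx=+4,dy=+8->C
  (4,6):dx=+3,dy=+5->C; (4,7):dx=+2,dy=+10->C; (5,6):dx=-1,dy=-3->C; (5,7):dx=-2,dy=+2->D
  (6,7):dx=-1,dy=+5->D
Step 2: C = 16, D = 5, total pairs = 21.
Step 3: tau = (C - D)/(n(n-1)/2) = (16 - 5)/21 = 0.523810.
Step 4: Exact two-sided p-value (enumerate n! = 5040 permutations of y under H0): p = 0.136111.
Step 5: alpha = 0.05. fail to reject H0.

tau_b = 0.5238 (C=16, D=5), p = 0.136111, fail to reject H0.


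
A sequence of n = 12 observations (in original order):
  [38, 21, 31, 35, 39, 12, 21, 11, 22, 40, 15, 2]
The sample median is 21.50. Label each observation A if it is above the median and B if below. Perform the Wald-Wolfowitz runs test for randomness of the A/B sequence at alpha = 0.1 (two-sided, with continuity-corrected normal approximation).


Step 1: Compute median = 21.50; label A = above, B = below.
Labels in order: ABAAABBBAABB  (n_A = 6, n_B = 6)
Step 2: Count runs R = 6.
Step 3: Under H0 (random ordering), E[R] = 2*n_A*n_B/(n_A+n_B) + 1 = 2*6*6/12 + 1 = 7.0000.
        Var[R] = 2*n_A*n_B*(2*n_A*n_B - n_A - n_B) / ((n_A+n_B)^2 * (n_A+n_B-1)) = 4320/1584 = 2.7273.
        SD[R] = 1.6514.
Step 4: Continuity-corrected z = (R + 0.5 - E[R]) / SD[R] = (6 + 0.5 - 7.0000) / 1.6514 = -0.3028.
Step 5: Two-sided p-value via normal approximation = 2*(1 - Phi(|z|)) = 0.762069.
Step 6: alpha = 0.1. fail to reject H0.

R = 6, z = -0.3028, p = 0.762069, fail to reject H0.


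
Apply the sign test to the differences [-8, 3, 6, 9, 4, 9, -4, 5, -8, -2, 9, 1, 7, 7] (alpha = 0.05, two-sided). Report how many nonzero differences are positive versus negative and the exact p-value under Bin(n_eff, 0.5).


Step 1: Discard zero differences. Original n = 14; n_eff = number of nonzero differences = 14.
Nonzero differences (with sign): -8, +3, +6, +9, +4, +9, -4, +5, -8, -2, +9, +1, +7, +7
Step 2: Count signs: positive = 10, negative = 4.
Step 3: Under H0: P(positive) = 0.5, so the number of positives S ~ Bin(14, 0.5).
Step 4: Two-sided exact p-value = sum of Bin(14,0.5) probabilities at or below the observed probability = 0.179565.
Step 5: alpha = 0.05. fail to reject H0.

n_eff = 14, pos = 10, neg = 4, p = 0.179565, fail to reject H0.


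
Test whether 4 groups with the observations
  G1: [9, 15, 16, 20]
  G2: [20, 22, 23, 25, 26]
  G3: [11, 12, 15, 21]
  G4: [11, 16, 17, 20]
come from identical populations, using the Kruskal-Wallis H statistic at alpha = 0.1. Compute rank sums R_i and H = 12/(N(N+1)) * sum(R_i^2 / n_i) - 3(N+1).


Step 1: Combine all N = 17 observations and assign midranks.
sorted (value, group, rank): (9,G1,1), (11,G3,2.5), (11,G4,2.5), (12,G3,4), (15,G1,5.5), (15,G3,5.5), (16,G1,7.5), (16,G4,7.5), (17,G4,9), (20,G1,11), (20,G2,11), (20,G4,11), (21,G3,13), (22,G2,14), (23,G2,15), (25,G2,16), (26,G2,17)
Step 2: Sum ranks within each group.
R_1 = 25 (n_1 = 4)
R_2 = 73 (n_2 = 5)
R_3 = 25 (n_3 = 4)
R_4 = 30 (n_4 = 4)
Step 3: H = 12/(N(N+1)) * sum(R_i^2/n_i) - 3(N+1)
     = 12/(17*18) * (25^2/4 + 73^2/5 + 25^2/4 + 30^2/4) - 3*18
     = 0.039216 * 1603.3 - 54
     = 8.874510.
Step 4: Ties present; correction factor C = 1 - 42/(17^3 - 17) = 0.991422. Corrected H = 8.874510 / 0.991422 = 8.951298.
Step 5: Under H0, H ~ chi^2(3); p-value = 0.029945.
Step 6: alpha = 0.1. reject H0.

H = 8.9513, df = 3, p = 0.029945, reject H0.


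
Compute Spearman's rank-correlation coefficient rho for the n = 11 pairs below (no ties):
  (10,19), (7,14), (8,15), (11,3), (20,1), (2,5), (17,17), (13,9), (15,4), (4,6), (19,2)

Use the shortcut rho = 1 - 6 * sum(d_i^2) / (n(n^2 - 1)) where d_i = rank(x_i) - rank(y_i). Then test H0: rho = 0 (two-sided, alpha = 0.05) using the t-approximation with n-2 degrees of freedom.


Step 1: Rank x and y separately (midranks; no ties here).
rank(x): 10->5, 7->3, 8->4, 11->6, 20->11, 2->1, 17->9, 13->7, 15->8, 4->2, 19->10
rank(y): 19->11, 14->8, 15->9, 3->3, 1->1, 5->5, 17->10, 9->7, 4->4, 6->6, 2->2
Step 2: d_i = R_x(i) - R_y(i); compute d_i^2.
  (5-11)^2=36, (3-8)^2=25, (4-9)^2=25, (6-3)^2=9, (11-1)^2=100, (1-5)^2=16, (9-10)^2=1, (7-7)^2=0, (8-4)^2=16, (2-6)^2=16, (10-2)^2=64
sum(d^2) = 308.
Step 3: rho = 1 - 6*308 / (11*(11^2 - 1)) = 1 - 1848/1320 = -0.400000.
Step 4: Under H0, t = rho * sqrt((n-2)/(1-rho^2)) = -1.3093 ~ t(9).
Step 5: Two-sided p-value from the t-distribution with 9 df = 0.222868.
Step 6: alpha = 0.05. fail to reject H0.

rho = -0.4000, p = 0.222868, fail to reject H0 at alpha = 0.05.


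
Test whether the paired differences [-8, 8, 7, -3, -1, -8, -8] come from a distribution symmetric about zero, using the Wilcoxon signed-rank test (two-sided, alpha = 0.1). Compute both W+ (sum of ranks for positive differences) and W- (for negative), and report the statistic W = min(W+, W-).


Step 1: Drop any zero differences (none here) and take |d_i|.
|d| = [8, 8, 7, 3, 1, 8, 8]
Step 2: Midrank |d_i| (ties get averaged ranks).
ranks: |8|->5.5, |8|->5.5, |7|->3, |3|->2, |1|->1, |8|->5.5, |8|->5.5
Step 3: Attach original signs; sum ranks with positive sign and with negative sign.
W+ = 5.5 + 3 = 8.5
W- = 5.5 + 2 + 1 + 5.5 + 5.5 = 19.5
(Check: W+ + W- = 28 should equal n(n+1)/2 = 28.)
Step 4: Test statistic W = min(W+, W-) = 8.5.
Step 5: Ties in |d|, so use the tie-corrected normal approximation.
        E[W] = n(n+1)/4 = 7*8/4 = 14.
        Tie groups: |d|=8 (t=4); sum(t^3 - t) = 60.
        Var[W] = n(n+1)(2n+1)/24 - sum(t^3-t)/48 = 840/24 - 60/48 = 33.75.
        z = (W - E[W]) / sqrt(Var[W]) = (8.5 - 14) / 5.8095 = -0.9467.
        Two-sided p = 2*Phi(z) = 0.343777.
Step 6: alpha = 0.1. fail to reject H0.

W+ = 8.5, W- = 19.5, W = min = 8.5, p = 0.343777, fail to reject H0.


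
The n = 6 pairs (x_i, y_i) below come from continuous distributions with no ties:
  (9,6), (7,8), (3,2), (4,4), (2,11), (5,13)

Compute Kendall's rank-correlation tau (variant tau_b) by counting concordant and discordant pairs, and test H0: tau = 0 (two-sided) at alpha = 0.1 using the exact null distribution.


Step 1: Enumerate the 15 unordered pairs (i,j) with i<j and classify each by sign(x_j-x_i) * sign(y_j-y_i).
  (1,2):dx=-2,dy=+2->D; (1,3):dx=-6,dy=-4->C; (1,4):dx=-5,dy=-2->C; (1,5):dx=-7,dy=+5->D
  (1,6):dx=-4,dy=+7->D; (2,3):dx=-4,dy=-6->C; (2,4):dx=-3,dy=-4->C; (2,5):dx=-5,dy=+3->D
  (2,6):dx=-2,dy=+5->D; (3,4):dx=+1,dy=+2->C; (3,5):dx=-1,dy=+9->D; (3,6):dx=+2,dy=+11->C
  (4,5):dx=-2,dy=+7->D; (4,6):dx=+1,dy=+9->C; (5,6):dx=+3,dy=+2->C
Step 2: C = 8, D = 7, total pairs = 15.
Step 3: tau = (C - D)/(n(n-1)/2) = (8 - 7)/15 = 0.066667.
Step 4: Exact two-sided p-value (enumerate n! = 720 permutations of y under H0): p = 1.000000.
Step 5: alpha = 0.1. fail to reject H0.

tau_b = 0.0667 (C=8, D=7), p = 1.000000, fail to reject H0.


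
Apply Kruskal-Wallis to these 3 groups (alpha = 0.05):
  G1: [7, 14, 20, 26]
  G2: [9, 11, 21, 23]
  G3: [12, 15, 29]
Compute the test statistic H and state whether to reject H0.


Step 1: Combine all N = 11 observations and assign midranks.
sorted (value, group, rank): (7,G1,1), (9,G2,2), (11,G2,3), (12,G3,4), (14,G1,5), (15,G3,6), (20,G1,7), (21,G2,8), (23,G2,9), (26,G1,10), (29,G3,11)
Step 2: Sum ranks within each group.
R_1 = 23 (n_1 = 4)
R_2 = 22 (n_2 = 4)
R_3 = 21 (n_3 = 3)
Step 3: H = 12/(N(N+1)) * sum(R_i^2/n_i) - 3(N+1)
     = 12/(11*12) * (23^2/4 + 22^2/4 + 21^2/3) - 3*12
     = 0.090909 * 400.25 - 36
     = 0.386364.
Step 4: No ties, so H is used without correction.
Step 5: Under H0, H ~ chi^2(2); p-value = 0.824332.
Step 6: alpha = 0.05. fail to reject H0.

H = 0.3864, df = 2, p = 0.824332, fail to reject H0.


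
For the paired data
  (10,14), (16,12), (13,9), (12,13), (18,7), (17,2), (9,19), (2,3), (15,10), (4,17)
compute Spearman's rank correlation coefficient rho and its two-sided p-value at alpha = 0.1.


Step 1: Rank x and y separately (midranks; no ties here).
rank(x): 10->4, 16->8, 13->6, 12->5, 18->10, 17->9, 9->3, 2->1, 15->7, 4->2
rank(y): 14->8, 12->6, 9->4, 13->7, 7->3, 2->1, 19->10, 3->2, 10->5, 17->9
Step 2: d_i = R_x(i) - R_y(i); compute d_i^2.
  (4-8)^2=16, (8-6)^2=4, (6-4)^2=4, (5-7)^2=4, (10-3)^2=49, (9-1)^2=64, (3-10)^2=49, (1-2)^2=1, (7-5)^2=4, (2-9)^2=49
sum(d^2) = 244.
Step 3: rho = 1 - 6*244 / (10*(10^2 - 1)) = 1 - 1464/990 = -0.478788.
Step 4: Under H0, t = rho * sqrt((n-2)/(1-rho^2)) = -1.5425 ~ t(8).
Step 5: Two-sided p-value from the t-distribution with 8 df = 0.161523.
Step 6: alpha = 0.1. fail to reject H0.

rho = -0.4788, p = 0.161523, fail to reject H0 at alpha = 0.1.


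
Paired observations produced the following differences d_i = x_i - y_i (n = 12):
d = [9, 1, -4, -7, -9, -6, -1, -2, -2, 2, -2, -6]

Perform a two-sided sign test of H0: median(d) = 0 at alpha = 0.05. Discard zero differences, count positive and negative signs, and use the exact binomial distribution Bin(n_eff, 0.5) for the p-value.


Step 1: Discard zero differences. Original n = 12; n_eff = number of nonzero differences = 12.
Nonzero differences (with sign): +9, +1, -4, -7, -9, -6, -1, -2, -2, +2, -2, -6
Step 2: Count signs: positive = 3, negative = 9.
Step 3: Under H0: P(positive) = 0.5, so the number of positives S ~ Bin(12, 0.5).
Step 4: Two-sided exact p-value = sum of Bin(12,0.5) probabilities at or below the observed probability = 0.145996.
Step 5: alpha = 0.05. fail to reject H0.

n_eff = 12, pos = 3, neg = 9, p = 0.145996, fail to reject H0.


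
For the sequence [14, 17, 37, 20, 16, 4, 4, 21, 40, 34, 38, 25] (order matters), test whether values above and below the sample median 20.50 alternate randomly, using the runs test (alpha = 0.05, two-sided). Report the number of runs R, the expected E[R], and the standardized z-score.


Step 1: Compute median = 20.50; label A = above, B = below.
Labels in order: BBABBBBAAAAA  (n_A = 6, n_B = 6)
Step 2: Count runs R = 4.
Step 3: Under H0 (random ordering), E[R] = 2*n_A*n_B/(n_A+n_B) + 1 = 2*6*6/12 + 1 = 7.0000.
        Var[R] = 2*n_A*n_B*(2*n_A*n_B - n_A - n_B) / ((n_A+n_B)^2 * (n_A+n_B-1)) = 4320/1584 = 2.7273.
        SD[R] = 1.6514.
Step 4: Continuity-corrected z = (R + 0.5 - E[R]) / SD[R] = (4 + 0.5 - 7.0000) / 1.6514 = -1.5138.
Step 5: Two-sided p-value via normal approximation = 2*(1 - Phi(|z|)) = 0.130070.
Step 6: alpha = 0.05. fail to reject H0.

R = 4, z = -1.5138, p = 0.130070, fail to reject H0.


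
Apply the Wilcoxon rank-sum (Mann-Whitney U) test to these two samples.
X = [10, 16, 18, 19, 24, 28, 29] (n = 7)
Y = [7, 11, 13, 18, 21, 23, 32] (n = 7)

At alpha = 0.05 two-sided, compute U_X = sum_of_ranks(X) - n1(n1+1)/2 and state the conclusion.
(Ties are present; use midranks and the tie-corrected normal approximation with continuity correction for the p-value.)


Step 1: Combine and sort all 14 observations; assign midranks.
sorted (value, group): (7,Y), (10,X), (11,Y), (13,Y), (16,X), (18,X), (18,Y), (19,X), (21,Y), (23,Y), (24,X), (28,X), (29,X), (32,Y)
ranks: 7->1, 10->2, 11->3, 13->4, 16->5, 18->6.5, 18->6.5, 19->8, 21->9, 23->10, 24->11, 28->12, 29->13, 32->14
Step 2: Rank sum for X: R1 = 2 + 5 + 6.5 + 8 + 11 + 12 + 13 = 57.5.
Step 3: U_X = R1 - n1(n1+1)/2 = 57.5 - 7*8/2 = 57.5 - 28 = 29.5.
       U_Y = n1*n2 - U_X = 49 - 29.5 = 19.5.
Step 4: Ties are present, so use the tie-corrected normal approximation (with continuity correction) for the p-value.
Step 5: p-value = 0.564871; compare to alpha = 0.05. fail to reject H0.

U_X = 29.5, p = 0.564871, fail to reject H0 at alpha = 0.05.


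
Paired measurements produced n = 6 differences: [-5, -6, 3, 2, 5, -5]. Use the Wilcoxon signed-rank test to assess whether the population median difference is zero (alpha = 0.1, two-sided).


Step 1: Drop any zero differences (none here) and take |d_i|.
|d| = [5, 6, 3, 2, 5, 5]
Step 2: Midrank |d_i| (ties get averaged ranks).
ranks: |5|->4, |6|->6, |3|->2, |2|->1, |5|->4, |5|->4
Step 3: Attach original signs; sum ranks with positive sign and with negative sign.
W+ = 2 + 1 + 4 = 7
W- = 4 + 6 + 4 = 14
(Check: W+ + W- = 21 should equal n(n+1)/2 = 21.)
Step 4: Test statistic W = min(W+, W-) = 7.
Step 5: Ties in |d|, so use the tie-corrected normal approximation.
        E[W] = n(n+1)/4 = 6*7/4 = 10.5.
        Tie groups: |d|=5 (t=3); sum(t^3 - t) = 24.
        Var[W] = n(n+1)(2n+1)/24 - sum(t^3-t)/48 = 546/24 - 24/48 = 22.25.
        z = (W - E[W]) / sqrt(Var[W]) = (7 - 10.5) / 4.7170 = -0.7420.
        Two-sided p = 2*Phi(z) = 0.458088.
Step 6: alpha = 0.1. fail to reject H0.

W+ = 7, W- = 14, W = min = 7, p = 0.458088, fail to reject H0.


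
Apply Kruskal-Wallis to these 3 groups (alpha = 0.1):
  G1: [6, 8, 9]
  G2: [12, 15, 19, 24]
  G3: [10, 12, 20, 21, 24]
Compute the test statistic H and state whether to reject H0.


Step 1: Combine all N = 12 observations and assign midranks.
sorted (value, group, rank): (6,G1,1), (8,G1,2), (9,G1,3), (10,G3,4), (12,G2,5.5), (12,G3,5.5), (15,G2,7), (19,G2,8), (20,G3,9), (21,G3,10), (24,G2,11.5), (24,G3,11.5)
Step 2: Sum ranks within each group.
R_1 = 6 (n_1 = 3)
R_2 = 32 (n_2 = 4)
R_3 = 40 (n_3 = 5)
Step 3: H = 12/(N(N+1)) * sum(R_i^2/n_i) - 3(N+1)
     = 12/(12*13) * (6^2/3 + 32^2/4 + 40^2/5) - 3*13
     = 0.076923 * 588 - 39
     = 6.230769.
Step 4: Ties present; correction factor C = 1 - 12/(12^3 - 12) = 0.993007. Corrected H = 6.230769 / 0.993007 = 6.274648.
Step 5: Under H0, H ~ chi^2(2); p-value = 0.043399.
Step 6: alpha = 0.1. reject H0.

H = 6.2746, df = 2, p = 0.043399, reject H0.


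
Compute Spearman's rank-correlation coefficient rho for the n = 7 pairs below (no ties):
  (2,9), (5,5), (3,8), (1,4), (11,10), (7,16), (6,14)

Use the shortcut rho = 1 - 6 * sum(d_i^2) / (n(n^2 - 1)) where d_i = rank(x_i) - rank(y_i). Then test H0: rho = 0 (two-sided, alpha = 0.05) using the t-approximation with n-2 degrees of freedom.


Step 1: Rank x and y separately (midranks; no ties here).
rank(x): 2->2, 5->4, 3->3, 1->1, 11->7, 7->6, 6->5
rank(y): 9->4, 5->2, 8->3, 4->1, 10->5, 16->7, 14->6
Step 2: d_i = R_x(i) - R_y(i); compute d_i^2.
  (2-4)^2=4, (4-2)^2=4, (3-3)^2=0, (1-1)^2=0, (7-5)^2=4, (6-7)^2=1, (5-6)^2=1
sum(d^2) = 14.
Step 3: rho = 1 - 6*14 / (7*(7^2 - 1)) = 1 - 84/336 = 0.750000.
Step 4: Under H0, t = rho * sqrt((n-2)/(1-rho^2)) = 2.5355 ~ t(5).
Step 5: Two-sided p-value from the t-distribution with 5 df = 0.052181.
Step 6: alpha = 0.05. fail to reject H0.

rho = 0.7500, p = 0.052181, fail to reject H0 at alpha = 0.05.


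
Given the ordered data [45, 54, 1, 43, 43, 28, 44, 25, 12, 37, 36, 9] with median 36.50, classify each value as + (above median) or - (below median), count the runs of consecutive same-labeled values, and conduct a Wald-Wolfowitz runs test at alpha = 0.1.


Step 1: Compute median = 36.50; label A = above, B = below.
Labels in order: AABAABABBABB  (n_A = 6, n_B = 6)
Step 2: Count runs R = 8.
Step 3: Under H0 (random ordering), E[R] = 2*n_A*n_B/(n_A+n_B) + 1 = 2*6*6/12 + 1 = 7.0000.
        Var[R] = 2*n_A*n_B*(2*n_A*n_B - n_A - n_B) / ((n_A+n_B)^2 * (n_A+n_B-1)) = 4320/1584 = 2.7273.
        SD[R] = 1.6514.
Step 4: Continuity-corrected z = (R - 0.5 - E[R]) / SD[R] = (8 - 0.5 - 7.0000) / 1.6514 = 0.3028.
Step 5: Two-sided p-value via normal approximation = 2*(1 - Phi(|z|)) = 0.762069.
Step 6: alpha = 0.1. fail to reject H0.

R = 8, z = 0.3028, p = 0.762069, fail to reject H0.


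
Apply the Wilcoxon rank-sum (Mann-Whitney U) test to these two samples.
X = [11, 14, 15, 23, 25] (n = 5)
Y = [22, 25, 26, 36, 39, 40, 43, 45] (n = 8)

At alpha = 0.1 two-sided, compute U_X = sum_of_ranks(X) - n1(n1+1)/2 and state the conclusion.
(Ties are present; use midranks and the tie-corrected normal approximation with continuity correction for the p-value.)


Step 1: Combine and sort all 13 observations; assign midranks.
sorted (value, group): (11,X), (14,X), (15,X), (22,Y), (23,X), (25,X), (25,Y), (26,Y), (36,Y), (39,Y), (40,Y), (43,Y), (45,Y)
ranks: 11->1, 14->2, 15->3, 22->4, 23->5, 25->6.5, 25->6.5, 26->8, 36->9, 39->10, 40->11, 43->12, 45->13
Step 2: Rank sum for X: R1 = 1 + 2 + 3 + 5 + 6.5 = 17.5.
Step 3: U_X = R1 - n1(n1+1)/2 = 17.5 - 5*6/2 = 17.5 - 15 = 2.5.
       U_Y = n1*n2 - U_X = 40 - 2.5 = 37.5.
Step 4: Ties are present, so use the tie-corrected normal approximation (with continuity correction) for the p-value.
Step 5: p-value = 0.012704; compare to alpha = 0.1. reject H0.

U_X = 2.5, p = 0.012704, reject H0 at alpha = 0.1.


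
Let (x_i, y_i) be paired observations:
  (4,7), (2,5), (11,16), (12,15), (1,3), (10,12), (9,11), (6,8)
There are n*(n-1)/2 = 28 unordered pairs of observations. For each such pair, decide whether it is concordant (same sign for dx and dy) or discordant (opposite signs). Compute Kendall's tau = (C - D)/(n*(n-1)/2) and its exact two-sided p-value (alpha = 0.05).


Step 1: Enumerate the 28 unordered pairs (i,j) with i<j and classify each by sign(x_j-x_i) * sign(y_j-y_i).
  (1,2):dx=-2,dy=-2->C; (1,3):dx=+7,dy=+9->C; (1,4):dx=+8,dy=+8->C; (1,5):dx=-3,dy=-4->C
  (1,6):dx=+6,dy=+5->C; (1,7):dx=+5,dy=+4->C; (1,8):dx=+2,dy=+1->C; (2,3):dx=+9,dy=+11->C
  (2,4):dx=+10,dy=+10->C; (2,5):dx=-1,dy=-2->C; (2,6):dx=+8,dy=+7->C; (2,7):dx=+7,dy=+6->C
  (2,8):dx=+4,dy=+3->C; (3,4):dx=+1,dy=-1->D; (3,5):dx=-10,dy=-13->C; (3,6):dx=-1,dy=-4->C
  (3,7):dx=-2,dy=-5->C; (3,8):dx=-5,dy=-8->C; (4,5):dx=-11,dy=-12->C; (4,6):dx=-2,dy=-3->C
  (4,7):dx=-3,dy=-4->C; (4,8):dx=-6,dy=-7->C; (5,6):dx=+9,dy=+9->C; (5,7):dx=+8,dy=+8->C
  (5,8):dx=+5,dy=+5->C; (6,7):dx=-1,dy=-1->C; (6,8):dx=-4,dy=-4->C; (7,8):dx=-3,dy=-3->C
Step 2: C = 27, D = 1, total pairs = 28.
Step 3: tau = (C - D)/(n(n-1)/2) = (27 - 1)/28 = 0.928571.
Step 4: Exact two-sided p-value (enumerate n! = 40320 permutations of y under H0): p = 0.000397.
Step 5: alpha = 0.05. reject H0.

tau_b = 0.9286 (C=27, D=1), p = 0.000397, reject H0.


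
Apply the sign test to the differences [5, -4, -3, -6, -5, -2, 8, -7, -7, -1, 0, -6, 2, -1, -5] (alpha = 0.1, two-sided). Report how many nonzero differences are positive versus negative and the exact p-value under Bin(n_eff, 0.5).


Step 1: Discard zero differences. Original n = 15; n_eff = number of nonzero differences = 14.
Nonzero differences (with sign): +5, -4, -3, -6, -5, -2, +8, -7, -7, -1, -6, +2, -1, -5
Step 2: Count signs: positive = 3, negative = 11.
Step 3: Under H0: P(positive) = 0.5, so the number of positives S ~ Bin(14, 0.5).
Step 4: Two-sided exact p-value = sum of Bin(14,0.5) probabilities at or below the observed probability = 0.057373.
Step 5: alpha = 0.1. reject H0.

n_eff = 14, pos = 3, neg = 11, p = 0.057373, reject H0.


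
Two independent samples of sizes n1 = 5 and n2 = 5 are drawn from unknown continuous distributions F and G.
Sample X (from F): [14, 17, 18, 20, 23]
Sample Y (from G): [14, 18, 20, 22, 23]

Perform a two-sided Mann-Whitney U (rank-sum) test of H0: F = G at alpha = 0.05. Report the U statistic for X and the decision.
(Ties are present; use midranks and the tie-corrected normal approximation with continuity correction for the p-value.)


Step 1: Combine and sort all 10 observations; assign midranks.
sorted (value, group): (14,X), (14,Y), (17,X), (18,X), (18,Y), (20,X), (20,Y), (22,Y), (23,X), (23,Y)
ranks: 14->1.5, 14->1.5, 17->3, 18->4.5, 18->4.5, 20->6.5, 20->6.5, 22->8, 23->9.5, 23->9.5
Step 2: Rank sum for X: R1 = 1.5 + 3 + 4.5 + 6.5 + 9.5 = 25.
Step 3: U_X = R1 - n1(n1+1)/2 = 25 - 5*6/2 = 25 - 15 = 10.
       U_Y = n1*n2 - U_X = 25 - 10 = 15.
Step 4: Ties are present, so use the tie-corrected normal approximation (with continuity correction) for the p-value.
Step 5: p-value = 0.672336; compare to alpha = 0.05. fail to reject H0.

U_X = 10, p = 0.672336, fail to reject H0 at alpha = 0.05.


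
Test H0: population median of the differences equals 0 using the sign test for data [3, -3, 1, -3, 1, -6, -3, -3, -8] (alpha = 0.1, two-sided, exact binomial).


Step 1: Discard zero differences. Original n = 9; n_eff = number of nonzero differences = 9.
Nonzero differences (with sign): +3, -3, +1, -3, +1, -6, -3, -3, -8
Step 2: Count signs: positive = 3, negative = 6.
Step 3: Under H0: P(positive) = 0.5, so the number of positives S ~ Bin(9, 0.5).
Step 4: Two-sided exact p-value = sum of Bin(9,0.5) probabilities at or below the observed probability = 0.507812.
Step 5: alpha = 0.1. fail to reject H0.

n_eff = 9, pos = 3, neg = 6, p = 0.507812, fail to reject H0.


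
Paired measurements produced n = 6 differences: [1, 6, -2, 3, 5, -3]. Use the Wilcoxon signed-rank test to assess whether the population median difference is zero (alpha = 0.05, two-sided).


Step 1: Drop any zero differences (none here) and take |d_i|.
|d| = [1, 6, 2, 3, 5, 3]
Step 2: Midrank |d_i| (ties get averaged ranks).
ranks: |1|->1, |6|->6, |2|->2, |3|->3.5, |5|->5, |3|->3.5
Step 3: Attach original signs; sum ranks with positive sign and with negative sign.
W+ = 1 + 6 + 3.5 + 5 = 15.5
W- = 2 + 3.5 = 5.5
(Check: W+ + W- = 21 should equal n(n+1)/2 = 21.)
Step 4: Test statistic W = min(W+, W-) = 5.5.
Step 5: Ties in |d|, so use the tie-corrected normal approximation.
        E[W] = n(n+1)/4 = 6*7/4 = 10.5.
        Tie groups: |d|=3 (t=2); sum(t^3 - t) = 6.
        Var[W] = n(n+1)(2n+1)/24 - sum(t^3-t)/48 = 546/24 - 6/48 = 22.625.
        z = (W - E[W]) / sqrt(Var[W]) = (5.5 - 10.5) / 4.7566 = -1.0512.
        Two-sided p = 2*Phi(z) = 0.293177.
Step 6: alpha = 0.05. fail to reject H0.

W+ = 15.5, W- = 5.5, W = min = 5.5, p = 0.293177, fail to reject H0.


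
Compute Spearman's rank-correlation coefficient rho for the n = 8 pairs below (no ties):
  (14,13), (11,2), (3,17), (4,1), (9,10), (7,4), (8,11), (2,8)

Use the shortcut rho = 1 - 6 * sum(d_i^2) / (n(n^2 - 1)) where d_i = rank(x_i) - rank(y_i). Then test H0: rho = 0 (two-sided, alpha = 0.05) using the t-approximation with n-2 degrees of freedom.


Step 1: Rank x and y separately (midranks; no ties here).
rank(x): 14->8, 11->7, 3->2, 4->3, 9->6, 7->4, 8->5, 2->1
rank(y): 13->7, 2->2, 17->8, 1->1, 10->5, 4->3, 11->6, 8->4
Step 2: d_i = R_x(i) - R_y(i); compute d_i^2.
  (8-7)^2=1, (7-2)^2=25, (2-8)^2=36, (3-1)^2=4, (6-5)^2=1, (4-3)^2=1, (5-6)^2=1, (1-4)^2=9
sum(d^2) = 78.
Step 3: rho = 1 - 6*78 / (8*(8^2 - 1)) = 1 - 468/504 = 0.071429.
Step 4: Under H0, t = rho * sqrt((n-2)/(1-rho^2)) = 0.1754 ~ t(6).
Step 5: Two-sided p-value from the t-distribution with 6 df = 0.866526.
Step 6: alpha = 0.05. fail to reject H0.

rho = 0.0714, p = 0.866526, fail to reject H0 at alpha = 0.05.


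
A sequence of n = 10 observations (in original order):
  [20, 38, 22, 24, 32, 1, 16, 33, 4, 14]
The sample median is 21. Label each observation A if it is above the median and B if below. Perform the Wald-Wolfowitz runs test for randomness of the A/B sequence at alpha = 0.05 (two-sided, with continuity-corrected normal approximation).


Step 1: Compute median = 21; label A = above, B = below.
Labels in order: BAAAABBABB  (n_A = 5, n_B = 5)
Step 2: Count runs R = 5.
Step 3: Under H0 (random ordering), E[R] = 2*n_A*n_B/(n_A+n_B) + 1 = 2*5*5/10 + 1 = 6.0000.
        Var[R] = 2*n_A*n_B*(2*n_A*n_B - n_A - n_B) / ((n_A+n_B)^2 * (n_A+n_B-1)) = 2000/900 = 2.2222.
        SD[R] = 1.4907.
Step 4: Continuity-corrected z = (R + 0.5 - E[R]) / SD[R] = (5 + 0.5 - 6.0000) / 1.4907 = -0.3354.
Step 5: Two-sided p-value via normal approximation = 2*(1 - Phi(|z|)) = 0.737316.
Step 6: alpha = 0.05. fail to reject H0.

R = 5, z = -0.3354, p = 0.737316, fail to reject H0.


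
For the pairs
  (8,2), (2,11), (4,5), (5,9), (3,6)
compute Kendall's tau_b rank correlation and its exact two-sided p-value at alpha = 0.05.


Step 1: Enumerate the 10 unordered pairs (i,j) with i<j and classify each by sign(x_j-x_i) * sign(y_j-y_i).
  (1,2):dx=-6,dy=+9->D; (1,3):dx=-4,dy=+3->D; (1,4):dx=-3,dy=+7->D; (1,5):dx=-5,dy=+4->D
  (2,3):dx=+2,dy=-6->D; (2,4):dx=+3,dy=-2->D; (2,5):dx=+1,dy=-5->D; (3,4):dx=+1,dy=+4->C
  (3,5):dx=-1,dy=+1->D; (4,5):dx=-2,dy=-3->C
Step 2: C = 2, D = 8, total pairs = 10.
Step 3: tau = (C - D)/(n(n-1)/2) = (2 - 8)/10 = -0.600000.
Step 4: Exact two-sided p-value (enumerate n! = 120 permutations of y under H0): p = 0.233333.
Step 5: alpha = 0.05. fail to reject H0.

tau_b = -0.6000 (C=2, D=8), p = 0.233333, fail to reject H0.


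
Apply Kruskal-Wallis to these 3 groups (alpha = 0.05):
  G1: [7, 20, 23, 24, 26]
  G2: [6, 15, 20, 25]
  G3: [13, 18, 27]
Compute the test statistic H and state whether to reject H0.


Step 1: Combine all N = 12 observations and assign midranks.
sorted (value, group, rank): (6,G2,1), (7,G1,2), (13,G3,3), (15,G2,4), (18,G3,5), (20,G1,6.5), (20,G2,6.5), (23,G1,8), (24,G1,9), (25,G2,10), (26,G1,11), (27,G3,12)
Step 2: Sum ranks within each group.
R_1 = 36.5 (n_1 = 5)
R_2 = 21.5 (n_2 = 4)
R_3 = 20 (n_3 = 3)
Step 3: H = 12/(N(N+1)) * sum(R_i^2/n_i) - 3(N+1)
     = 12/(12*13) * (36.5^2/5 + 21.5^2/4 + 20^2/3) - 3*13
     = 0.076923 * 515.346 - 39
     = 0.641987.
Step 4: Ties present; correction factor C = 1 - 6/(12^3 - 12) = 0.996503. Corrected H = 0.641987 / 0.996503 = 0.644240.
Step 5: Under H0, H ~ chi^2(2); p-value = 0.724611.
Step 6: alpha = 0.05. fail to reject H0.

H = 0.6442, df = 2, p = 0.724611, fail to reject H0.


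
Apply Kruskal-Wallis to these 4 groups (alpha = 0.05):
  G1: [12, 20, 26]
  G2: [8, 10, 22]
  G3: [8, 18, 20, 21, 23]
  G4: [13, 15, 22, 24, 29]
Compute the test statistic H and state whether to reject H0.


Step 1: Combine all N = 16 observations and assign midranks.
sorted (value, group, rank): (8,G2,1.5), (8,G3,1.5), (10,G2,3), (12,G1,4), (13,G4,5), (15,G4,6), (18,G3,7), (20,G1,8.5), (20,G3,8.5), (21,G3,10), (22,G2,11.5), (22,G4,11.5), (23,G3,13), (24,G4,14), (26,G1,15), (29,G4,16)
Step 2: Sum ranks within each group.
R_1 = 27.5 (n_1 = 3)
R_2 = 16 (n_2 = 3)
R_3 = 40 (n_3 = 5)
R_4 = 52.5 (n_4 = 5)
Step 3: H = 12/(N(N+1)) * sum(R_i^2/n_i) - 3(N+1)
     = 12/(16*17) * (27.5^2/3 + 16^2/3 + 40^2/5 + 52.5^2/5) - 3*17
     = 0.044118 * 1208.67 - 51
     = 2.323529.
Step 4: Ties present; correction factor C = 1 - 18/(16^3 - 16) = 0.995588. Corrected H = 2.323529 / 0.995588 = 2.333826.
Step 5: Under H0, H ~ chi^2(3); p-value = 0.506072.
Step 6: alpha = 0.05. fail to reject H0.

H = 2.3338, df = 3, p = 0.506072, fail to reject H0.


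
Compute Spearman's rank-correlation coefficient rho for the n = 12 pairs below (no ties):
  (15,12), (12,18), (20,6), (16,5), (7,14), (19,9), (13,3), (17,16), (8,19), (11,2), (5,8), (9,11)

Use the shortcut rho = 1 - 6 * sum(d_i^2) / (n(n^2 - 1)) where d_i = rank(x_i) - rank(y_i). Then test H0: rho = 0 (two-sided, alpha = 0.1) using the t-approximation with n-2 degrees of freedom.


Step 1: Rank x and y separately (midranks; no ties here).
rank(x): 15->8, 12->6, 20->12, 16->9, 7->2, 19->11, 13->7, 17->10, 8->3, 11->5, 5->1, 9->4
rank(y): 12->8, 18->11, 6->4, 5->3, 14->9, 9->6, 3->2, 16->10, 19->12, 2->1, 8->5, 11->7
Step 2: d_i = R_x(i) - R_y(i); compute d_i^2.
  (8-8)^2=0, (6-11)^2=25, (12-4)^2=64, (9-3)^2=36, (2-9)^2=49, (11-6)^2=25, (7-2)^2=25, (10-10)^2=0, (3-12)^2=81, (5-1)^2=16, (1-5)^2=16, (4-7)^2=9
sum(d^2) = 346.
Step 3: rho = 1 - 6*346 / (12*(12^2 - 1)) = 1 - 2076/1716 = -0.209790.
Step 4: Under H0, t = rho * sqrt((n-2)/(1-rho^2)) = -0.6785 ~ t(10).
Step 5: Two-sided p-value from the t-distribution with 10 df = 0.512841.
Step 6: alpha = 0.1. fail to reject H0.

rho = -0.2098, p = 0.512841, fail to reject H0 at alpha = 0.1.


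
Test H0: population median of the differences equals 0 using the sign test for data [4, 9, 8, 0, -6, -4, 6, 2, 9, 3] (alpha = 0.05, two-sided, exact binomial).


Step 1: Discard zero differences. Original n = 10; n_eff = number of nonzero differences = 9.
Nonzero differences (with sign): +4, +9, +8, -6, -4, +6, +2, +9, +3
Step 2: Count signs: positive = 7, negative = 2.
Step 3: Under H0: P(positive) = 0.5, so the number of positives S ~ Bin(9, 0.5).
Step 4: Two-sided exact p-value = sum of Bin(9,0.5) probabilities at or below the observed probability = 0.179688.
Step 5: alpha = 0.05. fail to reject H0.

n_eff = 9, pos = 7, neg = 2, p = 0.179688, fail to reject H0.


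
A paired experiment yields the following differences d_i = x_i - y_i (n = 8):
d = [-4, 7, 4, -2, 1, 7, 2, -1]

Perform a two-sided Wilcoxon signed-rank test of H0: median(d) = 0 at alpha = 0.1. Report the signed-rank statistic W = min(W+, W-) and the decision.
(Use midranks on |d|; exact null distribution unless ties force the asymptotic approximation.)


Step 1: Drop any zero differences (none here) and take |d_i|.
|d| = [4, 7, 4, 2, 1, 7, 2, 1]
Step 2: Midrank |d_i| (ties get averaged ranks).
ranks: |4|->5.5, |7|->7.5, |4|->5.5, |2|->3.5, |1|->1.5, |7|->7.5, |2|->3.5, |1|->1.5
Step 3: Attach original signs; sum ranks with positive sign and with negative sign.
W+ = 7.5 + 5.5 + 1.5 + 7.5 + 3.5 = 25.5
W- = 5.5 + 3.5 + 1.5 = 10.5
(Check: W+ + W- = 36 should equal n(n+1)/2 = 36.)
Step 4: Test statistic W = min(W+, W-) = 10.5.
Step 5: Ties in |d|, so use the tie-corrected normal approximation.
        E[W] = n(n+1)/4 = 8*9/4 = 18.
        Tie groups: |d|=1 (t=2), |d|=2 (t=2), |d|=4 (t=2), |d|=7 (t=2); sum(t^3 - t) = 24.
        Var[W] = n(n+1)(2n+1)/24 - sum(t^3-t)/48 = 1224/24 - 24/48 = 50.5.
        z = (W - E[W]) / sqrt(Var[W]) = (10.5 - 18) / 7.1063 = -1.0554.
        Two-sided p = 2*Phi(z) = 0.291244.
Step 6: alpha = 0.1. fail to reject H0.

W+ = 25.5, W- = 10.5, W = min = 10.5, p = 0.291244, fail to reject H0.


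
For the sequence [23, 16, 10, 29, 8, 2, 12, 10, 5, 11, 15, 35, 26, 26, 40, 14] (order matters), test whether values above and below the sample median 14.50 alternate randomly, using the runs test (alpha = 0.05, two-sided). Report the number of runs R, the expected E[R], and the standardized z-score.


Step 1: Compute median = 14.50; label A = above, B = below.
Labels in order: AABABBBBBBAAAAAB  (n_A = 8, n_B = 8)
Step 2: Count runs R = 6.
Step 3: Under H0 (random ordering), E[R] = 2*n_A*n_B/(n_A+n_B) + 1 = 2*8*8/16 + 1 = 9.0000.
        Var[R] = 2*n_A*n_B*(2*n_A*n_B - n_A - n_B) / ((n_A+n_B)^2 * (n_A+n_B-1)) = 14336/3840 = 3.7333.
        SD[R] = 1.9322.
Step 4: Continuity-corrected z = (R + 0.5 - E[R]) / SD[R] = (6 + 0.5 - 9.0000) / 1.9322 = -1.2939.
Step 5: Two-sided p-value via normal approximation = 2*(1 - Phi(|z|)) = 0.195709.
Step 6: alpha = 0.05. fail to reject H0.

R = 6, z = -1.2939, p = 0.195709, fail to reject H0.
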